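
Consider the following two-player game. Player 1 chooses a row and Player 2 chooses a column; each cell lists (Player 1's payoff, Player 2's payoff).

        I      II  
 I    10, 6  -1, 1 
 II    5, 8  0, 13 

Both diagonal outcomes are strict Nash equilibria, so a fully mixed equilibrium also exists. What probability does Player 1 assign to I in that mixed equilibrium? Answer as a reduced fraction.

1/2

Player 1's mix p on I must make Player 2 indifferent between I and II.
Player 2's payoff from I: 6p + 8(1−p). From II: 1p + 13(1−p).
Set equal: 5p = 5(1−p) → p = 5/10 = 1/2.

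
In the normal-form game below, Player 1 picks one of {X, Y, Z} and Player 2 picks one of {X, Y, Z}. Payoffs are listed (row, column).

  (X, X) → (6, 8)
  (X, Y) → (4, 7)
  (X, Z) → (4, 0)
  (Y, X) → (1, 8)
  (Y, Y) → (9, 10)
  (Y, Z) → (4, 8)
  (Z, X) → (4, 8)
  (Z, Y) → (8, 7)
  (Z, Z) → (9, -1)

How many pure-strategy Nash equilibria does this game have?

2

Both X: Player 1 gets 6 (best alternative 4); Player 2 gets 8 (best alternative 7). Neither deviates — NE.
Both Y: Player 1 gets 9 (best alternative 8); Player 2 gets 10 (best alternative 8). Neither deviates — NE.
Both Z is not a NE: Player 2 would switch to X (8 > -1).
No other cell survives both best-response checks, so there are 2 pure NE.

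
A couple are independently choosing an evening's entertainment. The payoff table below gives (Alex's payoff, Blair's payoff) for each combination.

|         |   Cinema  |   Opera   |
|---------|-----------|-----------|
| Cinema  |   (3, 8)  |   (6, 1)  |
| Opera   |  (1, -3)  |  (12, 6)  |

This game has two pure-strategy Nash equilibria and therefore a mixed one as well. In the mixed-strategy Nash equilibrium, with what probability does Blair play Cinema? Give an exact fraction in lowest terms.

3/4

Blair's mix q on Cinema must make Alex indifferent between Cinema and Opera.
Alex's payoff from Cinema: 3q + 6(1−q). From Opera: 1q + 12(1−q).
Set equal: 2q = 6(1−q) → q = 6/8 = 3/4.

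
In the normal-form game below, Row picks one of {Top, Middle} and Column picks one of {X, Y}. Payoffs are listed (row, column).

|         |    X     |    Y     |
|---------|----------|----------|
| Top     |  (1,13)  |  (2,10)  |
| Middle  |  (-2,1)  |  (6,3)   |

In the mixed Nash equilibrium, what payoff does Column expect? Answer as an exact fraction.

Row mixes with probability p on Top, chosen so Column is indifferent: 13p + 1(1−p) = 10p + 3(1−p) gives p = 2/5.
Column's expected payoff is 13·2/5 + 1·3/5 = 29/5.

29/5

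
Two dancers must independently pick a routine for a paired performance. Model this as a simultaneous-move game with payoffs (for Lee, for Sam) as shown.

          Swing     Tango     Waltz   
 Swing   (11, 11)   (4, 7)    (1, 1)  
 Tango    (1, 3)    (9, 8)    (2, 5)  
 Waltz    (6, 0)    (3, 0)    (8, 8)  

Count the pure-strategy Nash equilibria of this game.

Both Swing: Lee gets 11 (best alternative 6); Sam gets 11 (best alternative 7). Neither deviates — NE.
Both Tango: Lee gets 9 (best alternative 4); Sam gets 8 (best alternative 5). Neither deviates — NE.
Both Waltz: Lee gets 8 (best alternative 2); Sam gets 8 (best alternative 0). Neither deviates — NE.
(Tango, Waltz) is not a NE: Lee would switch to Waltz (8 > 2).
No other cell survives both best-response checks, so there are 3 pure NE.

3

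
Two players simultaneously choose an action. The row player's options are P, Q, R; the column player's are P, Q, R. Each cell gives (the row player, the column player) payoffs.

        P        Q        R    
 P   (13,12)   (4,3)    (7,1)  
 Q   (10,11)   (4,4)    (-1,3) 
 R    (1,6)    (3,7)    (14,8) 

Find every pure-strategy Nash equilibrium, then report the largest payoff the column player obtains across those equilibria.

12

Both P is a pure NE (the row player: 13 ≥ 10; the column player: 12 ≥ 3). The column player gets 12.
Both R is a pure NE (the row player: 14 ≥ 7; the column player: 8 ≥ 7). The column player gets 8.
Every other cell has a profitable deviation for at least one player. Highest of {12, 8} is 12.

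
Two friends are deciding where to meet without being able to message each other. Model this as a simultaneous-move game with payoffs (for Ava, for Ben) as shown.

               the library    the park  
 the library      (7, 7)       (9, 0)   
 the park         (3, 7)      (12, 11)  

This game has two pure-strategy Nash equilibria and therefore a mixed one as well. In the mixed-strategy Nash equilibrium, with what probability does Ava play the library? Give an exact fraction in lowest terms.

Ava's mix p on the library must make Ben indifferent between the library and the park.
Ben's payoff from the library: 7p + 7(1−p). From the park: 0p + 11(1−p).
Set equal: 7p = 4(1−p) → p = 4/11.

4/11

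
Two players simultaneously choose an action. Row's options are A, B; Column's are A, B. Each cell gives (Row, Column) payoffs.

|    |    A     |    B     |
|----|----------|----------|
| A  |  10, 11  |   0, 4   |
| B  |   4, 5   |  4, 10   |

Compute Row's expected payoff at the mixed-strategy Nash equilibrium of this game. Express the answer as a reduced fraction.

Column mixes with probability q on A, chosen so Row is indifferent: 10q + 0(1−q) = 4q + 4(1−q) gives q = 2/5.
Row's expected payoff (from either row, since indifferent) is 10·2/5 + 0·3/5 = 4.

4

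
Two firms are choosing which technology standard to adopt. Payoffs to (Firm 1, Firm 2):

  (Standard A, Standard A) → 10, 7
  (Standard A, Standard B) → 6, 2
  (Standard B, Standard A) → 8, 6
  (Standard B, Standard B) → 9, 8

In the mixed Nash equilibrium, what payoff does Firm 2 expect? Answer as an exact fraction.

44/7

Firm 1 mixes with probability p on Standard A, chosen so Firm 2 is indifferent: 7p + 6(1−p) = 2p + 8(1−p) gives p = 2/7.
Firm 2's expected payoff is 7·2/7 + 6·5/7 = 44/7.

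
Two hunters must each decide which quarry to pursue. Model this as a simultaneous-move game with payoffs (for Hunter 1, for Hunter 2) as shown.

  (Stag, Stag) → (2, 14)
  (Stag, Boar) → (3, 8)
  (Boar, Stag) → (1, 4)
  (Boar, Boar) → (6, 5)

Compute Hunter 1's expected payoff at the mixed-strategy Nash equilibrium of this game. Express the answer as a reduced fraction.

9/4

Hunter 2 mixes with probability q on Stag, chosen so Hunter 1 is indifferent: 2q + 3(1−q) = 1q + 6(1−q) gives q = 3/4.
Hunter 1's expected payoff (from either row, since indifferent) is 2·3/4 + 3·1/4 = 9/4.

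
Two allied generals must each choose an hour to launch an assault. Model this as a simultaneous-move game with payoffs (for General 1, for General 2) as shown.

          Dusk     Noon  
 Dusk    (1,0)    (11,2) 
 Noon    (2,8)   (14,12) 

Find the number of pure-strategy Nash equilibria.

Both Noon: General 1 gets 14 (best alternative 11); General 2 gets 12 (best alternative 8). Neither deviates — NE.
Both Dusk is not a NE: General 1 would switch to Noon (2 > 1).
No other cell survives both best-response checks, so there is 1 pure NE.

1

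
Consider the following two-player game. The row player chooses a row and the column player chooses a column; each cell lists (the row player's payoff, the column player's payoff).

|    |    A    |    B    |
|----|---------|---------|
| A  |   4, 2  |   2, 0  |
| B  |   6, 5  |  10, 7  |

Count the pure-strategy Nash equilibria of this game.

1

Both B: the row player gets 10 (best alternative 2); the column player gets 7 (best alternative 5). Neither deviates — NE.
Both A is not a NE: the row player would switch to B (6 > 4).
No other cell survives both best-response checks, so there is 1 pure NE.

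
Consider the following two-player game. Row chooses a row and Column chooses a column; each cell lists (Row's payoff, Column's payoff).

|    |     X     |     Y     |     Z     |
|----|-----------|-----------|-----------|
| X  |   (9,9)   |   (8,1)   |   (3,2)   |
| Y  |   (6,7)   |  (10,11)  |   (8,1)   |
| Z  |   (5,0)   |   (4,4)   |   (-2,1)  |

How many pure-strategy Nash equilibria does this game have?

Both X: Row gets 9 (best alternative 6); Column gets 9 (best alternative 2). Neither deviates — NE.
Both Y: Row gets 10 (best alternative 8); Column gets 11 (best alternative 7). Neither deviates — NE.
Both Z is not a NE: Row would switch to Y (8 > -2).
No other cell survives both best-response checks, so there are 2 pure NE.

2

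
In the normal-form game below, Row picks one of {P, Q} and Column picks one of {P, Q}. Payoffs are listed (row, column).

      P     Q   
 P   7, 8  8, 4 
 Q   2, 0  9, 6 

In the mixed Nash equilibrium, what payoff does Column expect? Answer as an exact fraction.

Row mixes with probability p on P, chosen so Column is indifferent: 8p + 0(1−p) = 4p + 6(1−p) gives p = 3/5.
Column's expected payoff is 8·3/5 + 0·2/5 = 24/5.

24/5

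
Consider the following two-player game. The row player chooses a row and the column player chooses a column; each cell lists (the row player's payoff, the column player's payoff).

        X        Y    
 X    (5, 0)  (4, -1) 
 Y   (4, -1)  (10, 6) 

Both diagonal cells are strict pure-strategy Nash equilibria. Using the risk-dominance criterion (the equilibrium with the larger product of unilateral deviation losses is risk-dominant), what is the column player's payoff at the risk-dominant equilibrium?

6

At both X: the row player loses 5 − 4 = 1 by deviating; the column player loses 0 − (-1) = 1. Product = 1·1 = 1.
At both Y: the row player loses 10 − 4 = 6 by deviating; the column player loses 6 − (-1) = 7. Product = 6·7 = 42.
42 > 1, so both Y is risk-dominant. The column player's payoff there is 6.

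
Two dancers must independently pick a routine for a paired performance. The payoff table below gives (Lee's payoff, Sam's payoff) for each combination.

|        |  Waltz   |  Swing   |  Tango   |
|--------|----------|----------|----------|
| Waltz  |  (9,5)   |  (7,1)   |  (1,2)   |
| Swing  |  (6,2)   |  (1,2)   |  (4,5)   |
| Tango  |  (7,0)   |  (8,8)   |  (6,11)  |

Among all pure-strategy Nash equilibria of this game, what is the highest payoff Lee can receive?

9

Both Waltz is a pure NE (Lee: 9 ≥ 7; Sam: 5 ≥ 2). Lee gets 9.
Both Tango is a pure NE (Lee: 6 ≥ 4; Sam: 11 ≥ 8). Lee gets 6.
Every other cell has a profitable deviation for at least one player. Highest of {9, 6} is 9.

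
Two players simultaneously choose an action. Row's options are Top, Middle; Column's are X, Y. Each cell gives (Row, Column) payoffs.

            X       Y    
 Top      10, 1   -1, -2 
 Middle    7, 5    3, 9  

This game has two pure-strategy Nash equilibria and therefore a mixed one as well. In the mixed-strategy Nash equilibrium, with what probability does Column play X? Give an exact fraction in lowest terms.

Column's mix q on X must make Row indifferent between Top and Middle.
Row's payoff from Top: 10q + (-1)(1−q). From Middle: 7q + 3(1−q).
Set equal: 3q = 4(1−q) → q = 4/7.

4/7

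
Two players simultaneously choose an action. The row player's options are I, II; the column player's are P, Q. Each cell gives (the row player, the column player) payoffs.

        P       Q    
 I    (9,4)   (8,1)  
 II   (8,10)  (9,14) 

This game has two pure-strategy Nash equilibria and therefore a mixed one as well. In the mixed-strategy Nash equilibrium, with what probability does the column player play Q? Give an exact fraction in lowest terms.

The column player's mix q on P must make the row player indifferent between I and II.
The row player's payoff from I: 9q + 8(1−q). From II: 8q + 9(1−q).
Set equal: 1q = 1(1−q) → q = 1/2.
Probability on Q is 1 − 1/2 = 1/2.

1/2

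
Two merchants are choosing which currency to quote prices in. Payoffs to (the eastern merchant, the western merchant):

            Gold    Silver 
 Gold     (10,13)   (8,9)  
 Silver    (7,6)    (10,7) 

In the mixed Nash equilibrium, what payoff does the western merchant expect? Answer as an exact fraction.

The eastern merchant mixes with probability p on Gold, chosen so the western merchant is indifferent: 13p + 6(1−p) = 9p + 7(1−p) gives p = 1/5.
The western merchant's expected payoff is 13·1/5 + 6·4/5 = 37/5.

37/5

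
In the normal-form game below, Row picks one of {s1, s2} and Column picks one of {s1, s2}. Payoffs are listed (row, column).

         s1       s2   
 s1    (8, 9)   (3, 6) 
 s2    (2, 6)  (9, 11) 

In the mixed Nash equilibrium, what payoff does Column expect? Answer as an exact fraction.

Row mixes with probability p on s1, chosen so Column is indifferent: 9p + 6(1−p) = 6p + 11(1−p) gives p = 5/8.
Column's expected payoff is 9·5/8 + 6·3/8 = 63/8.

63/8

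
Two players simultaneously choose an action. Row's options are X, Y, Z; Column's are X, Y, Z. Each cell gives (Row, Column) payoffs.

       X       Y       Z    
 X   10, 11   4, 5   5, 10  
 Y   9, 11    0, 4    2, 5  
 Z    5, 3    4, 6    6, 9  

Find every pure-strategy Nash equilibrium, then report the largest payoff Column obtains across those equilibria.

11

Both X is a pure NE (Row: 10 ≥ 9; Column: 11 ≥ 10). Column gets 11.
Both Z is a pure NE (Row: 6 ≥ 5; Column: 9 ≥ 6). Column gets 9.
Every other cell has a profitable deviation for at least one player. Highest of {11, 9} is 11.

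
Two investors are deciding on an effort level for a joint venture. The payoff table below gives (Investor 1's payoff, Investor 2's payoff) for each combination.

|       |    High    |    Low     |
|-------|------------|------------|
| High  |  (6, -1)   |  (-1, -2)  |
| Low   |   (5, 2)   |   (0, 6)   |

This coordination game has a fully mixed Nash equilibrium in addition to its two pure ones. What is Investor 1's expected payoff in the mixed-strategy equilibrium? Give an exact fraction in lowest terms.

Investor 2 mixes with probability q on High, chosen so Investor 1 is indifferent: 6q + (-1)(1−q) = 5q + 0(1−q) gives q = 1/2.
Investor 1's expected payoff (from either row, since indifferent) is 6·1/2 + (-1)·1/2 = 5/2.

5/2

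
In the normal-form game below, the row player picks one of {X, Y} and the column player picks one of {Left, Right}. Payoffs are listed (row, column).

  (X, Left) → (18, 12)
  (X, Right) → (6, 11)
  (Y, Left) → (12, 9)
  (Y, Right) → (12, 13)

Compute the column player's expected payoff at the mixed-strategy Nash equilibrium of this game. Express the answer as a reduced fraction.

57/5

The row player mixes with probability p on X, chosen so the column player is indifferent: 12p + 9(1−p) = 11p + 13(1−p) gives p = 4/5.
The column player's expected payoff is 12·4/5 + 9·1/5 = 57/5.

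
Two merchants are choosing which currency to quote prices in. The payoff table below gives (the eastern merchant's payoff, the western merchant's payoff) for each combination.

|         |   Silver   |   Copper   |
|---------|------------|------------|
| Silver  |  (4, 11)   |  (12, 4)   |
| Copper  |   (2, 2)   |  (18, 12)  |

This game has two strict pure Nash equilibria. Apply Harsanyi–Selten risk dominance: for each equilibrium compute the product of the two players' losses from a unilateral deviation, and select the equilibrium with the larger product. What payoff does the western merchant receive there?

12

At both Silver: the eastern merchant loses 4 − 2 = 2 by deviating; the western merchant loses 11 − 4 = 7. Product = 2·7 = 14.
At both Copper: the eastern merchant loses 18 − 12 = 6 by deviating; the western merchant loses 12 − 2 = 10. Product = 6·10 = 60.
60 > 14, so both Copper is risk-dominant. The western merchant's payoff there is 12.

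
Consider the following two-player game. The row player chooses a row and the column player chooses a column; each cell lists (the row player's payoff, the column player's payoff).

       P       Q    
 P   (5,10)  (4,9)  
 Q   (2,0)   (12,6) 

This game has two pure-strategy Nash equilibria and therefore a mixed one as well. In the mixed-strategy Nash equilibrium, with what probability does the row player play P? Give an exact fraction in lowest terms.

6/7

The row player's mix p on P must make the column player indifferent between P and Q.
The column player's payoff from P: 10p + 0(1−p). From Q: 9p + 6(1−p).
Set equal: 1p = 6(1−p) → p = 6/7.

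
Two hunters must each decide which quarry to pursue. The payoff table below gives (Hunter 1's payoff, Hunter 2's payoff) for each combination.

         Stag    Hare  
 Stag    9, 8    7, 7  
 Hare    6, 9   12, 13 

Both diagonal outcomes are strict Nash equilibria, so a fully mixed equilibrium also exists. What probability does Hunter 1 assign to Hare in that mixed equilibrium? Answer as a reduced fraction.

Hunter 1's mix p on Stag must make Hunter 2 indifferent between Stag and Hare.
Hunter 2's payoff from Stag: 8p + 9(1−p). From Hare: 7p + 13(1−p).
Set equal: 1p = 4(1−p) → p = 4/5.
Probability on Hare is 1 − 4/5 = 1/5.

1/5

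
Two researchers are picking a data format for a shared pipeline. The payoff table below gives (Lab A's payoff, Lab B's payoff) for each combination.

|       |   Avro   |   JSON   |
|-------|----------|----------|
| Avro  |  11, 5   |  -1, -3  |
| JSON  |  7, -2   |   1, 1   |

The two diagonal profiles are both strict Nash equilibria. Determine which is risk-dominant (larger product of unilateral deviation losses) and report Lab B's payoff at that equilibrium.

5

At both Avro: Lab A loses 11 − 7 = 4 by deviating; Lab B loses 5 − (-3) = 8. Product = 4·8 = 32.
At both JSON: Lab A loses 1 − (-1) = 2 by deviating; Lab B loses 1 − (-2) = 3. Product = 2·3 = 6.
32 > 6, so both Avro is risk-dominant. Lab B's payoff there is 5.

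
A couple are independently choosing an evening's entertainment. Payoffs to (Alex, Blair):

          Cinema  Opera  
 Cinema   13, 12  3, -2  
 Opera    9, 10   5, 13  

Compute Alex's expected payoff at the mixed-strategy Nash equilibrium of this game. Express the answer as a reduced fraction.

19/3

Blair mixes with probability q on Cinema, chosen so Alex is indifferent: 13q + 3(1−q) = 9q + 5(1−q) gives q = 1/3.
Alex's expected payoff (from either row, since indifferent) is 13·1/3 + 3·2/3 = 19/3.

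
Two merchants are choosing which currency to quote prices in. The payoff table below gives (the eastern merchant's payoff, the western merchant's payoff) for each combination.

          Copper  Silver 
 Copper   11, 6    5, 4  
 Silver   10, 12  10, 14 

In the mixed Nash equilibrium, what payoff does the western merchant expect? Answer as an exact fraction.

The eastern merchant mixes with probability p on Copper, chosen so the western merchant is indifferent: 6p + 12(1−p) = 4p + 14(1−p) gives p = 1/2.
The western merchant's expected payoff is 6·1/2 + 12·1/2 = 9.

9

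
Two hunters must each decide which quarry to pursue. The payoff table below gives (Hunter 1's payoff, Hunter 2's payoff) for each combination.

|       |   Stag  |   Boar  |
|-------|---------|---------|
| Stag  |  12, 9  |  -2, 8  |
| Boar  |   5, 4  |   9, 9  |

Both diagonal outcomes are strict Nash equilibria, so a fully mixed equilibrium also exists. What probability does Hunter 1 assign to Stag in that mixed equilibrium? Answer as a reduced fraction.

5/6

Hunter 1's mix p on Stag must make Hunter 2 indifferent between Stag and Boar.
Hunter 2's payoff from Stag: 9p + 4(1−p). From Boar: 8p + 9(1−p).
Set equal: 1p = 5(1−p) → p = 5/6.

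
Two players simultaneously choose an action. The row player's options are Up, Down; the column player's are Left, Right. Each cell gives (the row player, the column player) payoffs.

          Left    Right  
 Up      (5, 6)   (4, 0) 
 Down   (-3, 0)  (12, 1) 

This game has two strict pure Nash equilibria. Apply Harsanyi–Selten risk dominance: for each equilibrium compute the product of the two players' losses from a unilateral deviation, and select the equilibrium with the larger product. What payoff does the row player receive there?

At (Up, Left): the row player loses 5 − (-3) = 8 by deviating; the column player loses 6 − 0 = 6. Product = 8·6 = 48.
At (Down, Right): the row player loses 12 − 4 = 8 by deviating; the column player loses 1 − 0 = 1. Product = 8·1 = 8.
48 > 8, so (Up, Left) is risk-dominant. The row player's payoff there is 5.

5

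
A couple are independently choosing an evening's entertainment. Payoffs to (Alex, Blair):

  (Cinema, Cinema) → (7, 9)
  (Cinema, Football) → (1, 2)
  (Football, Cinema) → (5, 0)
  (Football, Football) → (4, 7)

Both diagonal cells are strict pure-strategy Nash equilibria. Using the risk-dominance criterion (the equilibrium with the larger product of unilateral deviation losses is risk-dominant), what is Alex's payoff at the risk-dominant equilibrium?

4

At both Cinema: Alex loses 7 − 5 = 2 by deviating; Blair loses 9 − 2 = 7. Product = 2·7 = 14.
At both Football: Alex loses 4 − 1 = 3 by deviating; Blair loses 7 − 0 = 7. Product = 3·7 = 21.
21 > 14, so both Football is risk-dominant. Alex's payoff there is 4.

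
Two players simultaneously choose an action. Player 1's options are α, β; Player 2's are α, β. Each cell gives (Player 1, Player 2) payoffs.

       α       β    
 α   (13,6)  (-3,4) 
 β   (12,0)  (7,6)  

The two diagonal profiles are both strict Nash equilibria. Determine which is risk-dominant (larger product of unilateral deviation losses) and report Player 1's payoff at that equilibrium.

7

At both α: Player 1 loses 13 − 12 = 1 by deviating; Player 2 loses 6 − 4 = 2. Product = 1·2 = 2.
At both β: Player 1 loses 7 − (-3) = 10 by deviating; Player 2 loses 6 − 0 = 6. Product = 10·6 = 60.
60 > 2, so both β is risk-dominant. Player 1's payoff there is 7.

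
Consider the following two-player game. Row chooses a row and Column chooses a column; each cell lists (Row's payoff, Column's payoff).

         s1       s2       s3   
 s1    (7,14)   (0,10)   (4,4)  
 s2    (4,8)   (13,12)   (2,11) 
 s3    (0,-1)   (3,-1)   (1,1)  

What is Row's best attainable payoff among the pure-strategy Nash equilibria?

13

Both s1 is a pure NE (Row: 7 ≥ 4; Column: 14 ≥ 10). Row gets 7.
Both s2 is a pure NE (Row: 13 ≥ 3; Column: 12 ≥ 11). Row gets 13.
Every other cell has a profitable deviation for at least one player. Highest of {7, 13} is 13.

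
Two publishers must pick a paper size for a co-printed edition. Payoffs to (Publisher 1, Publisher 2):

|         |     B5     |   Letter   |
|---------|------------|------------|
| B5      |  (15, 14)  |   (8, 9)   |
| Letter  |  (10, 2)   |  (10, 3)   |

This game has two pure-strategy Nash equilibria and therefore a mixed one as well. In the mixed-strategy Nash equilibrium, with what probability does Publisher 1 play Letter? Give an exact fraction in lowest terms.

Publisher 1's mix p on B5 must make Publisher 2 indifferent between B5 and Letter.
Publisher 2's payoff from B5: 14p + 2(1−p). From Letter: 9p + 3(1−p).
Set equal: 5p = 1(1−p) → p = 1/6.
Probability on Letter is 1 − 1/6 = 5/6.

5/6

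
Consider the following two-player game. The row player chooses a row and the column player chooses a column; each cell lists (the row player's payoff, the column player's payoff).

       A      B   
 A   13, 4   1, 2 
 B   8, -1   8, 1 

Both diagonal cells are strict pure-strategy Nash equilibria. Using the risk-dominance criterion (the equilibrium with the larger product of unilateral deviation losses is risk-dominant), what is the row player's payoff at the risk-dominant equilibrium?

8

At both A: the row player loses 13 − 8 = 5 by deviating; the column player loses 4 − 2 = 2. Product = 5·2 = 10.
At both B: the row player loses 8 − 1 = 7 by deviating; the column player loses 1 − (-1) = 2. Product = 7·2 = 14.
14 > 10, so both B is risk-dominant. The row player's payoff there is 8.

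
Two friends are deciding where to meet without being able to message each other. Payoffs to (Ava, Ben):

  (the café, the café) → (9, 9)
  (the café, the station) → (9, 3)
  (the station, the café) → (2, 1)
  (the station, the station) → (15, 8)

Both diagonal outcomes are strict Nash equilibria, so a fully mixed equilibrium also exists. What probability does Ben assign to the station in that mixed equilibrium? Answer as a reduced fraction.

Ben's mix q on the café must make Ava indifferent between the café and the station.
Ava's payoff from the café: 9q + 9(1−q). From the station: 2q + 15(1−q).
Set equal: 7q = 6(1−q) → q = 6/13.
Probability on the station is 1 − 6/13 = 7/13.

7/13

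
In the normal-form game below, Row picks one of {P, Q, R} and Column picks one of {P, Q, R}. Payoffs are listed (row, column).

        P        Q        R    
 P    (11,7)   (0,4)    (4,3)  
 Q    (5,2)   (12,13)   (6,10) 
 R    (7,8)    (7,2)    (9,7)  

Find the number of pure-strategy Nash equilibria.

Both P: Row gets 11 (best alternative 7); Column gets 7 (best alternative 4). Neither deviates — NE.
Both Q: Row gets 12 (best alternative 7); Column gets 13 (best alternative 10). Neither deviates — NE.
Both R is not a NE: Column would switch to P (8 > 7).
No other cell survives both best-response checks, so there are 2 pure NE.

2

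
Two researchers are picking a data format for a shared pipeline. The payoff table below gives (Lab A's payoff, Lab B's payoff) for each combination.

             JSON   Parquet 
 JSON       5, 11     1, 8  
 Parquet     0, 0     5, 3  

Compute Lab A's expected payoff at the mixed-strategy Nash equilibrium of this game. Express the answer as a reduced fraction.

25/9

Lab B mixes with probability q on JSON, chosen so Lab A is indifferent: 5q + 1(1−q) = 0q + 5(1−q) gives q = 4/9.
Lab A's expected payoff (from either row, since indifferent) is 5·4/9 + 1·5/9 = 25/9.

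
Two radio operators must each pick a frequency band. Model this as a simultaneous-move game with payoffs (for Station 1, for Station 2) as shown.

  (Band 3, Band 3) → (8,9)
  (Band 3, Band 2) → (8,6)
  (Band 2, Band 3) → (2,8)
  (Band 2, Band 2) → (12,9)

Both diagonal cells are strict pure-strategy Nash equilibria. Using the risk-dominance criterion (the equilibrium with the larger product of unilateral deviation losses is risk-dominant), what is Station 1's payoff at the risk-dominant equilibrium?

At both Band 3: Station 1 loses 8 − 2 = 6 by deviating; Station 2 loses 9 − 6 = 3. Product = 6·3 = 18.
At both Band 2: Station 1 loses 12 − 8 = 4 by deviating; Station 2 loses 9 − 8 = 1. Product = 4·1 = 4.
18 > 4, so both Band 3 is risk-dominant. Station 1's payoff there is 8.

8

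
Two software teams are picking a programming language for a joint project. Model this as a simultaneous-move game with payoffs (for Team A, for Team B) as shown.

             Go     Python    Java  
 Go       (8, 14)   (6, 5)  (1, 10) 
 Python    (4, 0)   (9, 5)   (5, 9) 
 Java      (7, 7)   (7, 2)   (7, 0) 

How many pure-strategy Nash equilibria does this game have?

Both Go: Team A gets 8 (best alternative 7); Team B gets 14 (best alternative 10). Neither deviates — NE.
Both Java is not a NE: Team B would switch to Go (7 > 0).
No other cell survives both best-response checks, so there is 1 pure NE.

1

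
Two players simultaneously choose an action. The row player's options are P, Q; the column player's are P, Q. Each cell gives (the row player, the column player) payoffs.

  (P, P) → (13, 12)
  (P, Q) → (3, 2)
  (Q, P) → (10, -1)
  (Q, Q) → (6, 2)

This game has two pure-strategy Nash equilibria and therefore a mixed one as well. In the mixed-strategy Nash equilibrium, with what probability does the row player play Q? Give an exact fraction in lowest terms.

10/13

The row player's mix p on P must make the column player indifferent between P and Q.
The column player's payoff from P: 12p + (-1)(1−p). From Q: 2p + 2(1−p).
Set equal: 10p = 3(1−p) → p = 3/13.
Probability on Q is 1 − 3/13 = 10/13.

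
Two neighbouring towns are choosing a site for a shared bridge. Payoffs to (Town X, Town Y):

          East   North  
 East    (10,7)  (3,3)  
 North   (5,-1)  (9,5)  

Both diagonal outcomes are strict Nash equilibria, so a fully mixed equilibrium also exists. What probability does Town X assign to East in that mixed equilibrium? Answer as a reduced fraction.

3/5

Town X's mix p on East must make Town Y indifferent between East and North.
Town Y's payoff from East: 7p + (-1)(1−p). From North: 3p + 5(1−p).
Set equal: 4p = 6(1−p) → p = 6/10 = 3/5.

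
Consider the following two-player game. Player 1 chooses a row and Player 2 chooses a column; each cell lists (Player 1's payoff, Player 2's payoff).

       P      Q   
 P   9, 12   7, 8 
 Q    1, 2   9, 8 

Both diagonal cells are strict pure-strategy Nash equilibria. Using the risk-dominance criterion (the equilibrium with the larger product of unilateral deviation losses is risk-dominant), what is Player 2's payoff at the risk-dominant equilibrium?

12

At both P: Player 1 loses 9 − 1 = 8 by deviating; Player 2 loses 12 − 8 = 4. Product = 8·4 = 32.
At both Q: Player 1 loses 9 − 7 = 2 by deviating; Player 2 loses 8 − 2 = 6. Product = 2·6 = 12.
32 > 12, so both P is risk-dominant. Player 2's payoff there is 12.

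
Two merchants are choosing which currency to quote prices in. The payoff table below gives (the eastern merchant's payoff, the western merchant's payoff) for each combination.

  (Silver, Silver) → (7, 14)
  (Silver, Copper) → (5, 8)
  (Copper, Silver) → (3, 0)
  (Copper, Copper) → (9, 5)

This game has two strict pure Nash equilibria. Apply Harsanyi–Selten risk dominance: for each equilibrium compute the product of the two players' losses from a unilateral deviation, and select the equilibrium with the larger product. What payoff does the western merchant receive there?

At both Silver: the eastern merchant loses 7 − 3 = 4 by deviating; the western merchant loses 14 − 8 = 6. Product = 4·6 = 24.
At both Copper: the eastern merchant loses 9 − 5 = 4 by deviating; the western merchant loses 5 − 0 = 5. Product = 4·5 = 20.
24 > 20, so both Silver is risk-dominant. The western merchant's payoff there is 14.

14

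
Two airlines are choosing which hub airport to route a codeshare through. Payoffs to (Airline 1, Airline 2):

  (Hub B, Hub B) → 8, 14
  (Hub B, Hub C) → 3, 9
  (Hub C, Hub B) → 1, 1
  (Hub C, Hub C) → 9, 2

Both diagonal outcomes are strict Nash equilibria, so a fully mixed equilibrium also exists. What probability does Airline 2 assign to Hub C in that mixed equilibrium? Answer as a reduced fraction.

Airline 2's mix q on Hub B must make Airline 1 indifferent between Hub B and Hub C.
Airline 1's payoff from Hub B: 8q + 3(1−q). From Hub C: 1q + 9(1−q).
Set equal: 7q = 6(1−q) → q = 6/13.
Probability on Hub C is 1 − 6/13 = 7/13.

7/13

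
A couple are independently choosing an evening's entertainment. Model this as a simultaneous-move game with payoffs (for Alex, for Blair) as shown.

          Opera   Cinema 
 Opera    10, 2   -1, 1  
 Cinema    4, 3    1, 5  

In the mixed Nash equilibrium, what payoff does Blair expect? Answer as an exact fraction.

Alex mixes with probability p on Opera, chosen so Blair is indifferent: 2p + 3(1−p) = 1p + 5(1−p) gives p = 2/3.
Blair's expected payoff is 2·2/3 + 3·1/3 = 7/3.

7/3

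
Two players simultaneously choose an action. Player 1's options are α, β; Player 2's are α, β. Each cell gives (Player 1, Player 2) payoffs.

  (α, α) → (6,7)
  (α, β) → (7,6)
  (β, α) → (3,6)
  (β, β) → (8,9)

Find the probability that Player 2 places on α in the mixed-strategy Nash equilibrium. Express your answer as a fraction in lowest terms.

Player 2's mix q on α must make Player 1 indifferent between α and β.
Player 1's payoff from α: 6q + 7(1−q). From β: 3q + 8(1−q).
Set equal: 3q = 1(1−q) → q = 1/4.

1/4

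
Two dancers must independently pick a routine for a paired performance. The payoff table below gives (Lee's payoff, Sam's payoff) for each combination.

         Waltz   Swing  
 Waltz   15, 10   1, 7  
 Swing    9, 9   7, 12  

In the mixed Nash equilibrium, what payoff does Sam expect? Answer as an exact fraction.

19/2

Lee mixes with probability p on Waltz, chosen so Sam is indifferent: 10p + 9(1−p) = 7p + 12(1−p) gives p = 1/2.
Sam's expected payoff is 10·1/2 + 9·1/2 = 19/2.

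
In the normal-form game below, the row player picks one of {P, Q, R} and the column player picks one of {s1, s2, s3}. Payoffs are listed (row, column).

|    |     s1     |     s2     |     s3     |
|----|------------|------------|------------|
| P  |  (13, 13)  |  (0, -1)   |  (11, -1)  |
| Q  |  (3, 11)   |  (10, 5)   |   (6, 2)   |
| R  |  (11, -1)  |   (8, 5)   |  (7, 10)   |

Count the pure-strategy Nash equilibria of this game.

1

(P, s1): the row player gets 13 (best alternative 11); the column player gets 13 (best alternative -1). Neither deviates — NE.
(R, s3) is not a NE: the row player would switch to P (11 > 7).
No other cell survives both best-response checks, so there is 1 pure NE.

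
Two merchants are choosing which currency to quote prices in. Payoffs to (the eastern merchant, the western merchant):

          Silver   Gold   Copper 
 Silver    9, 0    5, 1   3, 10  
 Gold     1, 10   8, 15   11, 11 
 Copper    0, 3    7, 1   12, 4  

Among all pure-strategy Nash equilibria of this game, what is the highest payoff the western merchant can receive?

15

Both Gold is a pure NE (the eastern merchant: 8 ≥ 7; the western merchant: 15 ≥ 11). The western merchant gets 15.
Both Copper is a pure NE (the eastern merchant: 12 ≥ 11; the western merchant: 4 ≥ 3). The western merchant gets 4.
Every other cell has a profitable deviation for at least one player. Highest of {15, 4} is 15.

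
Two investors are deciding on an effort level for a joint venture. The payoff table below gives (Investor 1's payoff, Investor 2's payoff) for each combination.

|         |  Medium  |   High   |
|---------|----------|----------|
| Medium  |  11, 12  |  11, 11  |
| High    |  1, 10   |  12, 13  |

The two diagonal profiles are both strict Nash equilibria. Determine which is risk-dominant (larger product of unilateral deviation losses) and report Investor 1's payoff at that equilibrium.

At both Medium: Investor 1 loses 11 − 1 = 10 by deviating; Investor 2 loses 12 − 11 = 1. Product = 10·1 = 10.
At both High: Investor 1 loses 12 − 11 = 1 by deviating; Investor 2 loses 13 − 10 = 3. Product = 1·3 = 3.
10 > 3, so both Medium is risk-dominant. Investor 1's payoff there is 11.

11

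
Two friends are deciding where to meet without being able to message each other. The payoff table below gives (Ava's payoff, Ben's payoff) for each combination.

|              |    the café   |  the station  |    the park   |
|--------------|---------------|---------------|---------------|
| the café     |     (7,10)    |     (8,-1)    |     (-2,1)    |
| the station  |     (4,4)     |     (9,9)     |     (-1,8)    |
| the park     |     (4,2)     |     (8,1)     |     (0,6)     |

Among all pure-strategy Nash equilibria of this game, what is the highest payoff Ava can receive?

Both the café is a pure NE (Ava: 7 ≥ 4; Ben: 10 ≥ 1). Ava gets 7.
Both the station is a pure NE (Ava: 9 ≥ 8; Ben: 9 ≥ 8). Ava gets 9.
Both the park is a pure NE (Ava: 0 ≥ -1; Ben: 6 ≥ 2). Ava gets 0.
Every other cell has a profitable deviation for at least one player. Highest of {7, 9, 0} is 9.

9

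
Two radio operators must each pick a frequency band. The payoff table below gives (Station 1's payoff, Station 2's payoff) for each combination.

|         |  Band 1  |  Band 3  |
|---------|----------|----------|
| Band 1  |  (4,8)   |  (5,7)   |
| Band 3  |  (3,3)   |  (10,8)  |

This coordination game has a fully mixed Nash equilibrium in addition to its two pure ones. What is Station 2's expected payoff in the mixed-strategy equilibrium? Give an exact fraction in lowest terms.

43/6

Station 1 mixes with probability p on Band 1, chosen so Station 2 is indifferent: 8p + 3(1−p) = 7p + 8(1−p) gives p = 5/6.
Station 2's expected payoff is 8·5/6 + 3·1/6 = 43/6.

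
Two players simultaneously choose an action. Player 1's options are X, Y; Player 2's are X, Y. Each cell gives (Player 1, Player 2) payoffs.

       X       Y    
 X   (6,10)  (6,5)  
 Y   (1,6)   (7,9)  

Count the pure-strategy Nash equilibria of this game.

Both X: Player 1 gets 6 (best alternative 1); Player 2 gets 10 (best alternative 5). Neither deviates — NE.
Both Y: Player 1 gets 7 (best alternative 6); Player 2 gets 9 (best alternative 6). Neither deviates — NE.
(X, Y) is not a NE: Player 1 would switch to Y (7 > 6).
No other cell survives both best-response checks, so there are 2 pure NE.

2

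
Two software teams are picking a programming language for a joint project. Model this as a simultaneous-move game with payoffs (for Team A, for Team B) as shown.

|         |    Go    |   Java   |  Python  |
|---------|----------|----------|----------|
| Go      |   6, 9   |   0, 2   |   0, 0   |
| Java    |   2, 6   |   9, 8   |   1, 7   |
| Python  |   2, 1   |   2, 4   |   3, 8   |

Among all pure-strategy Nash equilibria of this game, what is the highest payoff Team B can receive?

9

Both Go is a pure NE (Team A: 6 ≥ 2; Team B: 9 ≥ 2). Team B gets 9.
Both Java is a pure NE (Team A: 9 ≥ 2; Team B: 8 ≥ 7). Team B gets 8.
Both Python is a pure NE (Team A: 3 ≥ 1; Team B: 8 ≥ 4). Team B gets 8.
Every other cell has a profitable deviation for at least one player. Highest of {9, 8, 8} is 9.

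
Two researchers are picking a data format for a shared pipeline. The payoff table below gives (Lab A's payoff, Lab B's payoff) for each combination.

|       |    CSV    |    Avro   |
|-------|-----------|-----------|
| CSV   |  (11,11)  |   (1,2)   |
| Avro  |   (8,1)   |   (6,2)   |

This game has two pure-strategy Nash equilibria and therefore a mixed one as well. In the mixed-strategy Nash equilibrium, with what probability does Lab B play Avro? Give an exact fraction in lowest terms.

Lab B's mix q on CSV must make Lab A indifferent between CSV and Avro.
Lab A's payoff from CSV: 11q + 1(1−q). From Avro: 8q + 6(1−q).
Set equal: 3q = 5(1−q) → q = 5/8.
Probability on Avro is 1 − 5/8 = 3/8.

3/8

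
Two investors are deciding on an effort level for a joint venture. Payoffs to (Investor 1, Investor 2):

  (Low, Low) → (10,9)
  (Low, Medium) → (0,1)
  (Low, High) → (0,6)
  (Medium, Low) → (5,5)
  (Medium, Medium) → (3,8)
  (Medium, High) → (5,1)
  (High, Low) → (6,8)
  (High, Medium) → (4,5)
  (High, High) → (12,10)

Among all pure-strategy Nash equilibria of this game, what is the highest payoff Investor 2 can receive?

Both Low is a pure NE (Investor 1: 10 ≥ 6; Investor 2: 9 ≥ 6). Investor 2 gets 9.
Both High is a pure NE (Investor 1: 12 ≥ 5; Investor 2: 10 ≥ 8). Investor 2 gets 10.
Every other cell has a profitable deviation for at least one player. Highest of {9, 10} is 10.

10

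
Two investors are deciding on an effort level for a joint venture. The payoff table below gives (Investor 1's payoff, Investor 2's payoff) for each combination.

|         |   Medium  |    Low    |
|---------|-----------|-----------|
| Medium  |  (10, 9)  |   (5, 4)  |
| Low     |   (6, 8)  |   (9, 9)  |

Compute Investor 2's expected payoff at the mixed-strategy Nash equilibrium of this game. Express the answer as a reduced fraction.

49/6

Investor 1 mixes with probability p on Medium, chosen so Investor 2 is indifferent: 9p + 8(1−p) = 4p + 9(1−p) gives p = 1/6.
Investor 2's expected payoff is 9·1/6 + 8·5/6 = 49/6.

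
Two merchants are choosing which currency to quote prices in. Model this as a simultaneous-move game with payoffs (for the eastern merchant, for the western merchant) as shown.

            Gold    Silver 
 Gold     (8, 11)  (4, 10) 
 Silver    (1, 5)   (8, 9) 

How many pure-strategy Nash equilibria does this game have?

2

Both Gold: the eastern merchant gets 8 (best alternative 1); the western merchant gets 11 (best alternative 10). Neither deviates — NE.
Both Silver: the eastern merchant gets 8 (best alternative 4); the western merchant gets 9 (best alternative 5). Neither deviates — NE.
(Gold, Silver) is not a NE: the eastern merchant would switch to Silver (8 > 4).
No other cell survives both best-response checks, so there are 2 pure NE.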